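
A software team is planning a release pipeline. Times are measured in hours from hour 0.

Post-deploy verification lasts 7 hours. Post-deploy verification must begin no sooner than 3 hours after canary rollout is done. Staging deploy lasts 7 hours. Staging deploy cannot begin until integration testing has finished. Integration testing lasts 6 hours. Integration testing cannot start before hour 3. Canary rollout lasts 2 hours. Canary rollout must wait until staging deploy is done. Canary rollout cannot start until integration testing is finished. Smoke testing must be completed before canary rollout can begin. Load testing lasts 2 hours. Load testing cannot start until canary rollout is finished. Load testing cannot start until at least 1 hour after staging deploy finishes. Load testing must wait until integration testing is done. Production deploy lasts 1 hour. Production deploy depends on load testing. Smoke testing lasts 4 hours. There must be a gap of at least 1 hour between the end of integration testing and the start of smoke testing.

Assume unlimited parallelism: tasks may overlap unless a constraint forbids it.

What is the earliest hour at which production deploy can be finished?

21

Integration testing waits on its own release at hour 3, so it starts at hour 3 and finishes at 3 + 6 = hour 9.
After integration testing (finishes hour 9, plus 1-hour gap → hour 10), smoke testing can start at hour 10 and finishes at hour 14.
Staging deploy waits on integration testing (finishes hour 9), so it starts at hour 9 and finishes at 9 + 7 = hour 16.
Canary rollout has to wait for staging deploy (finishes hour 16); integration testing (finishes hour 9); smoke testing (finishes hour 14). The latest of these is hour 16, so canary rollout runs hour 16 to 16 + 2 = hour 18.
Load testing needs all of canary rollout (finishes hour 18); staging deploy (finishes hour 16, plus 1-hour gap → hour 17); integration testing (finishes hour 9). That puts its earliest start at hour 18; it finishes at 18 + 2 = hour 20.
Production deploy waits on load testing (finishes hour 20), so it starts at hour 20 and finishes at 20 + 1 = hour 21.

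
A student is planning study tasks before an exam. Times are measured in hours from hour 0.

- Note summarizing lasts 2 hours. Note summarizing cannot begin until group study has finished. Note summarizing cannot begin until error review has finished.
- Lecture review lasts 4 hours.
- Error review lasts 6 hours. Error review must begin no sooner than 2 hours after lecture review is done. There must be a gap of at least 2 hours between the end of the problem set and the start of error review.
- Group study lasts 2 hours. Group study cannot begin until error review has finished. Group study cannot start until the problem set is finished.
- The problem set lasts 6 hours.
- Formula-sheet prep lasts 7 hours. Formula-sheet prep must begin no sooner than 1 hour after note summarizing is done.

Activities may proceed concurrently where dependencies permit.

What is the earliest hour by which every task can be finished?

The problem set has no prerequisites, so it starts at hour 0 and finishes at hour 6.
Lecture review can start immediately at hour 0; it finishes at hour 4.
For error review: lecture review (finishes hour 4, plus 2-hour gap → hour 6); the problem set (finishes hour 6, plus 2-hour gap → hour 8). Taking the maximum gives a start of hour 8, and it finishes at 8 + 6 = hour 14.
Group study needs all of error review (finishes hour 14); the problem set (finishes hour 6). That puts its earliest start at hour 14; it finishes at 14 + 2 = hour 16.
Note summarizing cannot start until group study (finishes hour 16); error review (finishes hour 14). The controlling bound is hour 16, so note summarizing finishes at 16 + 2 = hour 18.
After note summarizing (finishes hour 18, plus 1-hour gap → hour 19), formula-sheet prep can start at hour 19 and finishes at hour 26.
All tasks are finished once the last one completes. Finish times: Lecture review at 4, The problem set at 6, Error review at 14, Group study at 16, Note summarizing at 18, Formula-sheet prep at 26. The latest is hour 26.

26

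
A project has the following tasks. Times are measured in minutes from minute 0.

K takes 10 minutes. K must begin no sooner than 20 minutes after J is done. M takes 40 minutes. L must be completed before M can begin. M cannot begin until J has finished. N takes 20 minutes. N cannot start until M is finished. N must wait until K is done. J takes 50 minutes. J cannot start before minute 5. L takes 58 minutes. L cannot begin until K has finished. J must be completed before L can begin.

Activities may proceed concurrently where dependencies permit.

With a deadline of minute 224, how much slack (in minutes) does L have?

J waits on its own release at minute 5, so it starts at minute 5 and finishes at 5 + 50 = minute 55.
After J (finishes minute 55, plus 20-minute gap → minute 75), K can start at minute 75 and finishes at minute 85.
L needs all of K (finishes minute 85); J (finishes minute 55). That puts its earliest start at minute 85; it finishes at 85 + 58 = minute 143.

Working backward from the deadline:
N must finish by minute 224; it takes 20 minutes, so it must start by 224 − 20 = minute 204.
M has to be done before N (must start by minute 204). That means finishing by minute 204, i.e. starting by 204 − 40 = minute 164.
L must finish before M (must start by minute 164). With a 58-minute duration, L must start by 164 − 58 = minute 106.
So L can start as early as minute 85 and as late as minute 106, giving 106 − 85 = 21 minutes of slack.

21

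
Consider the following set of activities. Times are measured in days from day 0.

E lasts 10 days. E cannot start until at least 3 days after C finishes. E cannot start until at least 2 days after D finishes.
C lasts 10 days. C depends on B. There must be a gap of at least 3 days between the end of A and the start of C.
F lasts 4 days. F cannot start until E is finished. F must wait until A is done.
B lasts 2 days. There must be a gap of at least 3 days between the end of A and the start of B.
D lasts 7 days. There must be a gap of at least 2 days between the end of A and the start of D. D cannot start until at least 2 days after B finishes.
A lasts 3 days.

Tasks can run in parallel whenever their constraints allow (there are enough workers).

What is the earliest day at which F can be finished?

35

A has no prerequisites, so it starts at day 0 and finishes at day 3.
B cannot begin until A (finishes day 3, plus 3-day gap → day 6). It runs from day 6 to 6 + 2 = day 8.
D needs all of A (finishes day 3, plus 2-day gap → day 5); B (finishes day 8, plus 2-day gap → day 10). That puts its earliest start at day 10; it finishes at 10 + 7 = day 17.
For C: B (finishes day 8); A (finishes day 3, plus 3-day gap → day 6). Taking the maximum gives a start of day 8, and it finishes at 8 + 10 = day 18.
E cannot start until C (finishes day 18, plus 3-day gap → day 21); D (finishes day 17, plus 2-day gap → day 19). The controlling bound is day 21, so E finishes at 21 + 10 = day 31.
F needs all of E (finishes day 31); A (finishes day 3). That puts its earliest start at day 31; it finishes at 31 + 4 = day 35.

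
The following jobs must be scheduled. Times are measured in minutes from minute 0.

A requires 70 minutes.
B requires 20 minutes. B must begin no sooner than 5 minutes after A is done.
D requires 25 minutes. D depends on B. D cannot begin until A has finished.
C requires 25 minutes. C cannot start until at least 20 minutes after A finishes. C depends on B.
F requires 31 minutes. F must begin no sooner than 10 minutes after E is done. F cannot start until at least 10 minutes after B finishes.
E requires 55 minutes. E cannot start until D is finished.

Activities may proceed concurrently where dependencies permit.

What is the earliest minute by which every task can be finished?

A has no prerequisites, so it starts at minute 0 and finishes at minute 70.
B waits on A (finishes minute 70, plus 5-minute gap → minute 75), so it starts at minute 75 and finishes at 75 + 20 = minute 95.
D cannot start until B (finishes minute 95); A (finishes minute 70). The controlling bound is minute 95, so D finishes at 95 + 25 = minute 120.
After D (finishes minute 120), E can start at minute 120 and finishes at minute 175.
F cannot start until E (finishes minute 175, plus 10-minute gap → minute 185); B (finishes minute 95, plus 10-minute gap → minute 105). The controlling bound is minute 185, so F finishes at 185 + 31 = minute 216.
For C: A (finishes minute 70, plus 20-minute gap → minute 90); B (finishes minute 95). Taking the maximum gives a start of minute 95, and it finishes at 95 + 25 = minute 120.
All tasks are finished once the last one completes. Finish times: A at 70, B at 95, C at 120, D at 120, E at 175, F at 216. The latest is minute 216.

216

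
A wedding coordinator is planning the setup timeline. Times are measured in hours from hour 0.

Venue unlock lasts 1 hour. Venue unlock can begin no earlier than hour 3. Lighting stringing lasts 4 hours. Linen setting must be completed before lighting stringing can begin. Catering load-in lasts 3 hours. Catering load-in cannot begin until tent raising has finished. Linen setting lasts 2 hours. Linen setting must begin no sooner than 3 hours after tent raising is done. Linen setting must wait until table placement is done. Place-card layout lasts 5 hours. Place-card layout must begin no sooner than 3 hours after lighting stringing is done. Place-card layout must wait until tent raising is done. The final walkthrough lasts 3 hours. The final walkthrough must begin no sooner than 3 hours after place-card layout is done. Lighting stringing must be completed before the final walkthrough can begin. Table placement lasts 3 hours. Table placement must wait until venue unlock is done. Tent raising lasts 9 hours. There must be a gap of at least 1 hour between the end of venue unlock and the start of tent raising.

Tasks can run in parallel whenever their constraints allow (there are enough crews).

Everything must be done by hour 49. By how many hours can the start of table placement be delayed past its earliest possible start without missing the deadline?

Venue unlock waits on its own release at hour 3, so it starts at hour 3 and finishes at 3 + 1 = hour 4.
Table placement waits on venue unlock (finishes hour 4), so it starts at hour 4 and finishes at 4 + 3 = hour 7.

Working backward from the deadline:
The final walkthrough must finish by hour 49; it takes 3 hours, so it must start by 49 − 3 = hour 46.
Place-card layout feeds into the final walkthrough (must start by hour 46, minus 3-hour gap → hour 43); so place-card layout must finish by hour 43 and therefore start by hour 38.
Lighting stringing must finish in time for place-card layout (must start by hour 38, minus 3-hour gap → hour 35); the final walkthrough (must start by hour 46). The tightest is hour 35, so lighting stringing must start by 35 − 4 = hour 31.
Linen setting has to be done before lighting stringing (must start by hour 31). That means finishing by hour 31, i.e. starting by 31 − 2 = hour 29.
Table placement has to be done before linen setting (must start by hour 29). That means finishing by hour 29, i.e. starting by 29 − 3 = hour 26.
So table placement can start as early as hour 4 and as late as hour 26, giving 26 − 4 = 22 hours of slack.

22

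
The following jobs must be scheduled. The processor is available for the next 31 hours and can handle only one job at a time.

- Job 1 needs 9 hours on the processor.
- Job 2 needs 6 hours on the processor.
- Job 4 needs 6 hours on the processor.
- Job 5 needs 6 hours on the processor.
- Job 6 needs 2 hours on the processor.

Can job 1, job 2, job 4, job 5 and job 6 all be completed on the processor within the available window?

Yes

Running back to back, the jobs need 9 + 6 + 6 + 6 + 2 = 29 hours on the processor.
Since 29 ≤ 31, they fit within the window.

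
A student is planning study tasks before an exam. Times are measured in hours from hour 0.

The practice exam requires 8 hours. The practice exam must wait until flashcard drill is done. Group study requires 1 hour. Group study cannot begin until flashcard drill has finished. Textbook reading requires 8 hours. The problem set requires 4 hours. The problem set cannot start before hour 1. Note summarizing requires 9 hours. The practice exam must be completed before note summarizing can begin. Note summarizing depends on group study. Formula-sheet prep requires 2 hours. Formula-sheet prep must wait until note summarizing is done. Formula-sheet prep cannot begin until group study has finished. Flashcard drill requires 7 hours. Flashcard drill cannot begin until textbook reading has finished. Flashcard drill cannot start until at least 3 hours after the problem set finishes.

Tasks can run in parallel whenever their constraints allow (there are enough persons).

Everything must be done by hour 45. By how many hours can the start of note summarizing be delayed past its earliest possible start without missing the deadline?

The problem set waits on its own release at hour 1, so it starts at hour 1 and finishes at 1 + 4 = hour 5.
Textbook reading has no prerequisites, so it starts at hour 0 and finishes at hour 8.
Flashcard drill cannot start until textbook reading (finishes hour 8); the problem set (finishes hour 5, plus 3-hour gap → hour 8). The controlling bound is hour 8, so flashcard drill finishes at 8 + 7 = hour 15.
Group study cannot begin until flashcard drill (finishes hour 15). It runs from hour 15 to 15 + 1 = hour 16.
The practice exam cannot begin until flashcard drill (finishes hour 15). It runs from hour 15 to 15 + 8 = hour 23.
Note summarizing cannot start until the practice exam (finishes hour 23); group study (finishes hour 16). The controlling bound is hour 23, so note summarizing finishes at 23 + 9 = hour 32.

Working backward from the deadline:
Formula-sheet prep has no dependents, so it just needs to finish by hour 45. Starting by 45 − 2 = hour 43 achieves that.
Note summarizing must finish before formula-sheet prep (must start by hour 43). With a 9-hour duration, note summarizing must start by 43 − 9 = hour 34.
So note summarizing can start as early as hour 23 and as late as hour 34, giving 34 − 23 = 11 hours of slack.

11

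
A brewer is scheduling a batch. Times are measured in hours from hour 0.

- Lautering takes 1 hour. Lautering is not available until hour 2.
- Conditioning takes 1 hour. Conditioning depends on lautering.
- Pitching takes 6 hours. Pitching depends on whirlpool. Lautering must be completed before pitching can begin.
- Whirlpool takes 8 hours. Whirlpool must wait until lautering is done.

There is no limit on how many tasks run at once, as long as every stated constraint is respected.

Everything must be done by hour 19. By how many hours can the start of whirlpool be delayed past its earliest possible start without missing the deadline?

After its own release at hour 2, lautering can start at hour 2 and finishes at hour 3.
Whirlpool waits on lautering (finishes hour 3), so it starts at hour 3 and finishes at 3 + 8 = hour 11.

Working backward from the deadline:
Nothing follows pitching; the deadline of hour 19 is its only limit. It must start by 19 − 6 = hour 13.
Since pitching (must start by hour 13) depends on it, whirlpool must finish by hour 13. Backing off its 8-hour duration gives a latest start of hour 5.
So whirlpool can start as early as hour 3 and as late as hour 5, giving 5 − 3 = 2 hours of slack.

2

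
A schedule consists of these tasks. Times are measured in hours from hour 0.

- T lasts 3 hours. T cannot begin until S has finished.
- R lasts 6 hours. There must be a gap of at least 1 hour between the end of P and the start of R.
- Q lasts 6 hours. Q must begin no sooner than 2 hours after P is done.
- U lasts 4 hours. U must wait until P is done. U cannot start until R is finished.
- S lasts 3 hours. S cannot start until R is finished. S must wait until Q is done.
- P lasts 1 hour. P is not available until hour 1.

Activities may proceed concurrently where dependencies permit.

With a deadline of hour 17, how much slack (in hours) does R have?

P cannot begin until its own release at hour 1. It runs from hour 1 to 1 + 1 = hour 2.
R cannot begin until P (finishes hour 2, plus 1-hour gap → hour 3). It runs from hour 3 to 3 + 6 = hour 9.

Working backward from the deadline:
T must finish by hour 17; it takes 3 hours, so it must start by 17 − 3 = hour 14.
S has to be done before T (must start by hour 14). That means finishing by hour 14, i.e. starting by 14 − 3 = hour 11.
U must finish by hour 17; it takes 4 hours, so it must start by 17 − 4 = hour 13.
R has several dependents: S (must start by hour 11); U (must start by hour 13). The earliest of those limits is hour 11, so R must start by 11 − 6 = hour 5.
So R can start as early as hour 3 and as late as hour 5, giving 5 − 3 = 2 hours of slack.

2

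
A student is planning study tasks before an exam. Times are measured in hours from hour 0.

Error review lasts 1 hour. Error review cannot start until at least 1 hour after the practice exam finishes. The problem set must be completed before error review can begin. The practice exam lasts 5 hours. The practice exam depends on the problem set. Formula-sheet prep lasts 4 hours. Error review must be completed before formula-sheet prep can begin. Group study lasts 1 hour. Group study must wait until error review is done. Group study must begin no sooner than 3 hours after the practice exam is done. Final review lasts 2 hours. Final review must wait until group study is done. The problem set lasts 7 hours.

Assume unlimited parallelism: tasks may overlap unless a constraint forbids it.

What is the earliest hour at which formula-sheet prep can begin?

14

Nothing blocks the problem set, so it runs from hour 0 to hour 7.
The practice exam waits on the problem set (finishes hour 7), so it starts at hour 7 and finishes at 7 + 5 = hour 12.
Error review needs all of the practice exam (finishes hour 12, plus 1-hour gap → hour 13); the problem set (finishes hour 7). That puts its earliest start at hour 13; it finishes at 13 + 1 = hour 14.
Formula-sheet prep waits on error review (finishes hour 14), so the earliest it can start is hour 14.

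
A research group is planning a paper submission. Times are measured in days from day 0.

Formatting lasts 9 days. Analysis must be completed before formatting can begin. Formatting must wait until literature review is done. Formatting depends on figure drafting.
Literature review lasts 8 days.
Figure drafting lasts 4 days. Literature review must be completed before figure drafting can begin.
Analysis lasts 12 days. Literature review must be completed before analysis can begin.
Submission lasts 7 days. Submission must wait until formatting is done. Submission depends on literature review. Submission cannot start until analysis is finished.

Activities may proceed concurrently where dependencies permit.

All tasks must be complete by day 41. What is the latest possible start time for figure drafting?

Submission must finish by day 41; it takes 7 days, so it must start by 41 − 7 = day 34.
Formatting has to be done before submission (must start by day 34). That means finishing by day 34, i.e. starting by 34 − 9 = day 25.
Figure drafting has to be done before formatting (must start by day 25). That means finishing by day 25, i.e. starting by 25 − 4 = day 21.

21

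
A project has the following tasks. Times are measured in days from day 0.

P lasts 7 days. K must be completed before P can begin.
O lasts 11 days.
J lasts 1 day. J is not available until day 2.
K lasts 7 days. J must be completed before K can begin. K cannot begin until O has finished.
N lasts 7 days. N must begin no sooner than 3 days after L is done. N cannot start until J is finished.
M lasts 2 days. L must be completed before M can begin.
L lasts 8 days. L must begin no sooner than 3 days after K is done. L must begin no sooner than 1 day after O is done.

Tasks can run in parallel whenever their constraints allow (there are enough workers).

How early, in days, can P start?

O can start immediately at day 0; it finishes at day 11.
J waits on its own release at day 2, so it starts at day 2 and finishes at 2 + 1 = day 3.
K needs all of J (finishes day 3); O (finishes day 11). That puts its earliest start at day 11; it finishes at 11 + 7 = day 18.
P waits on K (finishes day 18), so the earliest it can start is day 18.

18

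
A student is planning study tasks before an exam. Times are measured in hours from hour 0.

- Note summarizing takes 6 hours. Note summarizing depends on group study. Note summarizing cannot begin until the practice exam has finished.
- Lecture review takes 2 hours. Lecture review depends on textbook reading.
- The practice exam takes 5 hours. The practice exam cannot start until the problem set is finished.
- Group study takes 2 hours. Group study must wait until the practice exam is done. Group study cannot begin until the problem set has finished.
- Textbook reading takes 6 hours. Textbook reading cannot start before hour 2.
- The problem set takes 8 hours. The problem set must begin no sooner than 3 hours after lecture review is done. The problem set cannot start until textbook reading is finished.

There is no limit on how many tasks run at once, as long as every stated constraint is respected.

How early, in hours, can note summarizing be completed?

34

Textbook reading cannot begin until its own release at hour 2. It runs from hour 2 to 2 + 6 = hour 8.
Lecture review waits on textbook reading (finishes hour 8), so it starts at hour 8 and finishes at 8 + 2 = hour 10.
The problem set has to wait for lecture review (finishes hour 10, plus 3-hour gap → hour 13); textbook reading (finishes hour 8). The latest of these is hour 13, so the problem set runs hour 13 to 13 + 8 = hour 21.
After the problem set (finishes hour 21), the practice exam can start at hour 21 and finishes at hour 26.
For group study: the practice exam (finishes hour 26); the problem set (finishes hour 21). Taking the maximum gives a start of hour 26, and it finishes at 26 + 2 = hour 28.
Note summarizing has to wait for group study (finishes hour 28); the practice exam (finishes hour 26). The latest of these is hour 28, so note summarizing runs hour 28 to 28 + 6 = hour 34.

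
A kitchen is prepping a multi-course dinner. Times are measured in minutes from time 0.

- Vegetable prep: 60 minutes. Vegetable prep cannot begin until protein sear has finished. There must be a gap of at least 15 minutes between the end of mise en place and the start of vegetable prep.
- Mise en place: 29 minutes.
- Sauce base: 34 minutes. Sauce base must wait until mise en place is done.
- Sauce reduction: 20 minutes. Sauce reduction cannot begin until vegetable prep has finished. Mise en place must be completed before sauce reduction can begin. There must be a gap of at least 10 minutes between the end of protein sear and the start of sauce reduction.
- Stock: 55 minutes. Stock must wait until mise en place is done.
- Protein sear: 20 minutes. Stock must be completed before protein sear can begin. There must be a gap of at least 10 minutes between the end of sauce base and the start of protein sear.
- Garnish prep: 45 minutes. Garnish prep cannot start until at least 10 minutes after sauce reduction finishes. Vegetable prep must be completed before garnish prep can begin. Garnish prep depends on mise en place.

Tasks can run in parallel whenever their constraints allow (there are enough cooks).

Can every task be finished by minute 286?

Yes

Mise en place can start immediately at minute 0; it finishes at minute 29.
Sauce base waits on mise en place (finishes minute 29), so it starts at minute 29 and finishes at 29 + 34 = minute 63.
After mise en place (finishes minute 29), stock can start at minute 29 and finishes at minute 84.
Protein sear cannot start until stock (finishes minute 84); sauce base (finishes minute 63, plus 10-minute gap → minute 73). The controlling bound is minute 84, so protein sear finishes at 84 + 20 = minute 104.
Vegetable prep has to wait for protein sear (finishes minute 104); mise en place (finishes minute 29, plus 15-minute gap → minute 44). The latest of these is minute 104, so vegetable prep runs minute 104 to 104 + 60 = minute 164.
Sauce reduction has to wait for vegetable prep (finishes minute 164); mise en place (finishes minute 29); protein sear (finishes minute 104, plus 10-minute gap → minute 114). The latest of these is minute 164, so sauce reduction runs minute 164 to 164 + 20 = minute 184.
Garnish prep has to wait for sauce reduction (finishes minute 184, plus 10-minute gap → minute 194); vegetable prep (finishes minute 164); mise en place (finishes minute 29). The latest of these is minute 194, so garnish prep runs minute 194 to 194 + 45 = minute 239.
Every task is finished by minute 239, which is no later than the deadline of 286, so the schedule is feasible.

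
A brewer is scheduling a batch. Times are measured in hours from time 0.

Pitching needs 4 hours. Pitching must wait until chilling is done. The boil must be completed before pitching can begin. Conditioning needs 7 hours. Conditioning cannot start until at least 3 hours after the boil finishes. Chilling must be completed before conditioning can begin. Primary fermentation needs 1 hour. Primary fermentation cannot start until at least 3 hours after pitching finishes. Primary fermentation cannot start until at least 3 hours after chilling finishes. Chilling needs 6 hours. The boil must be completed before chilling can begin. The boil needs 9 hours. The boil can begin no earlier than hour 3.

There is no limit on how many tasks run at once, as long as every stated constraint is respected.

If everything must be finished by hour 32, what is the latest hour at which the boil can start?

9

Primary fermentation must finish by hour 32; it takes 1 hour, so it must start by 32 − 1 = hour 31.
Pitching feeds into primary fermentation (must start by hour 31, minus 3-hour gap → hour 28); so pitching must finish by hour 28 and therefore start by hour 24.
To finish by hour 32, conditioning (duration 7) must start no later than hour 25.
For chilling: pitching (must start by hour 24); primary fermentation (must start by hour 31, minus 3-hour gap → hour 28); conditioning (must start by hour 25). The most restrictive is hour 24; with a 6-hour duration, chilling must start by hour 18.
The boil must finish in time for chilling (must start by hour 18); pitching (must start by hour 24); conditioning (must start by hour 25, minus 3-hour gap → hour 22). The tightest is hour 18, so the boil must start by 18 − 9 = hour 9.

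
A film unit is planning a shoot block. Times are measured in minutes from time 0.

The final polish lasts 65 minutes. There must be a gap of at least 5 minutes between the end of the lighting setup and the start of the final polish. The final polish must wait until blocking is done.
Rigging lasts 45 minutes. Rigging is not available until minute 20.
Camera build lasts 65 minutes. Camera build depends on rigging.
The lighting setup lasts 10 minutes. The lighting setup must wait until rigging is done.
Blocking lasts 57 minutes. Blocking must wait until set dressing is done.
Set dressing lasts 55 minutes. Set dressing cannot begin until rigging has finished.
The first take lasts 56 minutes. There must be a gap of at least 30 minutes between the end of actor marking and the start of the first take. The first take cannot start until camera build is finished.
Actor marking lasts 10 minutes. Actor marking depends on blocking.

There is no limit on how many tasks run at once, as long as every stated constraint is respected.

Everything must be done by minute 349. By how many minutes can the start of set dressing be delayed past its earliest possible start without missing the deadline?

After its own release at minute 20, rigging can start at minute 20 and finishes at minute 65.
After rigging (finishes minute 65), set dressing can start at minute 65 and finishes at minute 120.

Working backward from the deadline:
Nothing follows the first take; the deadline of minute 349 is its only limit. It must start by 349 − 56 = minute 293.
Actor marking feeds into the first take (must start by minute 293, minus 30-minute gap → minute 263); so actor marking must finish by minute 263 and therefore start by minute 253.
The final polish has no dependents, so it just needs to finish by minute 349. Starting by 349 − 65 = minute 284 achieves that.
For blocking: actor marking (must start by minute 253); the final polish (must start by minute 284). The most restrictive is minute 253; with a 57-minute duration, blocking must start by minute 196.
Set dressing has to be done before blocking (must start by minute 196). That means finishing by minute 196, i.e. starting by 196 − 55 = minute 141.
So set dressing can start as early as minute 65 and as late as minute 141, giving 141 − 65 = 76 minutes of slack.

76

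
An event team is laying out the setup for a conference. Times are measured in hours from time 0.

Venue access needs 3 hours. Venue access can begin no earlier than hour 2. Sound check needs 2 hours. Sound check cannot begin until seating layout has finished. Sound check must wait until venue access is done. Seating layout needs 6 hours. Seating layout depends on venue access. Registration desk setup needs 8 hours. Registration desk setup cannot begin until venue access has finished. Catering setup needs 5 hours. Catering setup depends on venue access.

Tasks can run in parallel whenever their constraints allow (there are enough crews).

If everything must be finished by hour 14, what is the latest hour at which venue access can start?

3

Sound check must finish by hour 14; it takes 2 hours, so it must start by 14 − 2 = hour 12.
Seating layout has to be done before sound check (must start by hour 12). That means finishing by hour 12, i.e. starting by 12 − 6 = hour 6.
Registration desk setup must finish by hour 14; it takes 8 hours, so it must start by 14 − 8 = hour 6.
Catering setup must finish by hour 14; it takes 5 hours, so it must start by 14 − 5 = hour 9.
Venue access feeds seating layout (must start by hour 6); registration desk setup (must start by hour 6); catering setup (must start by hour 9); sound check (must start by hour 12). Taking the minimum, venue access must finish by hour 6 and start by 6 − 3 = hour 3.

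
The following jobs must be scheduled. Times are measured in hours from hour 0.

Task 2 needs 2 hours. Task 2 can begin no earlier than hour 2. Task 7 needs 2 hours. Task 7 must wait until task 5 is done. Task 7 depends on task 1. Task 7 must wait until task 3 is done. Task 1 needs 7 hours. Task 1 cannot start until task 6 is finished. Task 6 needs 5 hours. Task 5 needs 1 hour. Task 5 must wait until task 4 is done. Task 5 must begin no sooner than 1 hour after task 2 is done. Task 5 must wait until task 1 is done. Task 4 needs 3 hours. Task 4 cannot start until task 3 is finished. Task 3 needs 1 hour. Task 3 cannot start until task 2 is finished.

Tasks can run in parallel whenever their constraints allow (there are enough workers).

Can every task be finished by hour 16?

Yes

Nothing blocks task 6, so it runs from hour 0 to hour 5.
Task 1 cannot begin until task 6 (finishes hour 5). It runs from hour 5 to 5 + 7 = hour 12.
After its own release at hour 2, task 2 can start at hour 2 and finishes at hour 4.
Task 3 cannot begin until task 2 (finishes hour 4). It runs from hour 4 to 4 + 1 = hour 5.
Task 4 waits on task 3 (finishes hour 5), so it starts at hour 5 and finishes at 5 + 3 = hour 8.
Task 5 cannot start until task 4 (finishes hour 8); task 2 (finishes hour 4, plus 1-hour gap → hour 5); task 1 (finishes hour 12). The controlling bound is hour 12, so task 5 finishes at 12 + 1 = hour 13.
Task 7 cannot start until task 5 (finishes hour 13); task 1 (finishes hour 12); task 3 (finishes hour 5). The controlling bound is hour 13, so task 7 finishes at 13 + 2 = hour 15.
Every task is finished by hour 15, which is no later than the deadline of 16, so the schedule is feasible.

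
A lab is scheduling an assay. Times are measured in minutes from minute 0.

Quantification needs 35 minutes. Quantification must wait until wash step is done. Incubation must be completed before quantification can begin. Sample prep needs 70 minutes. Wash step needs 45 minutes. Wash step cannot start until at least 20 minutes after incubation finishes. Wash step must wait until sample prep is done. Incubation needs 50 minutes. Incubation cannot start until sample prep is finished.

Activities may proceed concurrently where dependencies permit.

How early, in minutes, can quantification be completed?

220

Sample prep has no prerequisites, so it starts at minute 0 and finishes at minute 70.
Incubation cannot begin until sample prep (finishes minute 70). It runs from minute 70 to 70 + 50 = minute 120.
For wash step: incubation (finishes minute 120, plus 20-minute gap → minute 140); sample prep (finishes minute 70). Taking the maximum gives a start of minute 140, and it finishes at 140 + 45 = minute 185.
Quantification has to wait for wash step (finishes minute 185); incubation (finishes minute 120). The latest of these is minute 185, so quantification runs minute 185 to 185 + 35 = minute 220.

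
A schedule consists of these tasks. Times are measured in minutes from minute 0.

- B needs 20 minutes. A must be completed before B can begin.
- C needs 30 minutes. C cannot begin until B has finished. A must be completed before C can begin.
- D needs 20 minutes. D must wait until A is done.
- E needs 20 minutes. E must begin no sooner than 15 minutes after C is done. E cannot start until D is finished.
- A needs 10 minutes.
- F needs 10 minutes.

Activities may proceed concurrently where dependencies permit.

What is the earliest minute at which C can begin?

30

Nothing blocks A, so it runs from minute 0 to minute 10.
B waits on A (finishes minute 10), so it starts at minute 10 and finishes at 10 + 20 = minute 30.
C waits on B (finishes minute 30); A (finishes minute 10). The latest of these is minute 30, which is the earliest C can start.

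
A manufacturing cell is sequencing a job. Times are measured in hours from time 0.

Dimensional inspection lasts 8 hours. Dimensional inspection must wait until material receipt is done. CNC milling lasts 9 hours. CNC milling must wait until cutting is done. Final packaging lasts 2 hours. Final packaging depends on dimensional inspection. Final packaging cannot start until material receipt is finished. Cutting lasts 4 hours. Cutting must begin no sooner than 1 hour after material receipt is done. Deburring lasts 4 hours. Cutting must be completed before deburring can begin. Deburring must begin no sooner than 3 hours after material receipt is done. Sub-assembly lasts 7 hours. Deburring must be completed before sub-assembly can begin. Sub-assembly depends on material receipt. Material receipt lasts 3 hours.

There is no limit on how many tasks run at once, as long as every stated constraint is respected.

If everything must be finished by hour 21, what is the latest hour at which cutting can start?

6

To finish by hour 21, sub-assembly (duration 7) must start no later than hour 14.
Since sub-assembly (must start by hour 14) depends on it, deburring must finish by hour 14. Backing off its 4-hour duration gives a latest start of hour 10.
CNC milling must finish by hour 21; it takes 9 hours, so it must start by 21 − 9 = hour 12.
Cutting feeds deburring (must start by hour 10); CNC milling (must start by hour 12). Taking the minimum, cutting must finish by hour 10 and start by 10 − 4 = hour 6.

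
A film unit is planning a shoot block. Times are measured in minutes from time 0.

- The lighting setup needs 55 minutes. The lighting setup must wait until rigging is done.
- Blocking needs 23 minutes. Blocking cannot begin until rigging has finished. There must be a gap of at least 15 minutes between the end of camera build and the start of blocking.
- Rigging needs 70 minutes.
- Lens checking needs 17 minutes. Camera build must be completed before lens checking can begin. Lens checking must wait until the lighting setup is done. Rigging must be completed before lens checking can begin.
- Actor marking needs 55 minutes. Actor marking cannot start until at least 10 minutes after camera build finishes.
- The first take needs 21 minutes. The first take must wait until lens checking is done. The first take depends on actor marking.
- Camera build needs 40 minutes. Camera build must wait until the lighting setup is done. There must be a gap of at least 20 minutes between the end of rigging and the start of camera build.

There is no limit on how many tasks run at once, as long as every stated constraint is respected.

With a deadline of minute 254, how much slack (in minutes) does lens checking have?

51

Rigging has no prerequisites, so it starts at minute 0 and finishes at minute 70.
The lighting setup cannot begin until rigging (finishes minute 70). It runs from minute 70 to 70 + 55 = minute 125.
For camera build: the lighting setup (finishes minute 125); rigging (finishes minute 70, plus 20-minute gap → minute 90). Taking the maximum gives a start of minute 125, and it finishes at 125 + 40 = minute 165.
Lens checking needs all of camera build (finishes minute 165); the lighting setup (finishes minute 125); rigging (finishes minute 70). That puts its earliest start at minute 165; it finishes at 165 + 17 = minute 182.

Working backward from the deadline:
The first take must finish by minute 254; it takes 21 minutes, so it must start by 254 − 21 = minute 233.
Since the first take (must start by minute 233) depends on it, lens checking must finish by minute 233. Backing off its 17-minute duration gives a latest start of minute 216.
So lens checking can start as early as minute 165 and as late as minute 216, giving 216 − 165 = 51 minutes of slack.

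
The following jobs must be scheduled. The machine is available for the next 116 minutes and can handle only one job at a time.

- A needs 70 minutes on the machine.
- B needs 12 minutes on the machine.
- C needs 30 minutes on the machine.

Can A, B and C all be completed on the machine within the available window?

Running back to back, the jobs need 70 + 12 + 30 = 112 minutes on the machine.
Since 112 ≤ 116, they fit within the window.

Yes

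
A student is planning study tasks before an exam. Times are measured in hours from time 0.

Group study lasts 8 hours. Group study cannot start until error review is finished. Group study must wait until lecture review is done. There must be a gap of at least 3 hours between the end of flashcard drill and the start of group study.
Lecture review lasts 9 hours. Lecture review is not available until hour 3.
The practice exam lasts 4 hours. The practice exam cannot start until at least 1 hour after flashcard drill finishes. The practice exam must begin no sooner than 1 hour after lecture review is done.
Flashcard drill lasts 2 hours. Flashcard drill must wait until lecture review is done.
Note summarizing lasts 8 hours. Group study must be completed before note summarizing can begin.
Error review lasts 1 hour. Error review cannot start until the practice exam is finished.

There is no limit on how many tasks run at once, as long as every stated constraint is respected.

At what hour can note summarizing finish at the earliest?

Lecture review cannot begin until its own release at hour 3. It runs from hour 3 to 3 + 9 = hour 12.
After lecture review (finishes hour 12), flashcard drill can start at hour 12 and finishes at hour 14.
The practice exam has to wait for flashcard drill (finishes hour 14, plus 1-hour gap → hour 15); lecture review (finishes hour 12, plus 1-hour gap → hour 13). The latest of these is hour 15, so the practice exam runs hour 15 to 15 + 4 = hour 19.
Error review waits on the practice exam (finishes hour 19), so it starts at hour 19 and finishes at 19 + 1 = hour 20.
Group study needs all of error review (finishes hour 20); lecture review (finishes hour 12); flashcard drill (finishes hour 14, plus 3-hour gap → hour 17). That puts its earliest start at hour 20; it finishes at 20 + 8 = hour 28.
Note summarizing cannot begin until group study (finishes hour 28). It runs from hour 28 to 28 + 8 = hour 36.

36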